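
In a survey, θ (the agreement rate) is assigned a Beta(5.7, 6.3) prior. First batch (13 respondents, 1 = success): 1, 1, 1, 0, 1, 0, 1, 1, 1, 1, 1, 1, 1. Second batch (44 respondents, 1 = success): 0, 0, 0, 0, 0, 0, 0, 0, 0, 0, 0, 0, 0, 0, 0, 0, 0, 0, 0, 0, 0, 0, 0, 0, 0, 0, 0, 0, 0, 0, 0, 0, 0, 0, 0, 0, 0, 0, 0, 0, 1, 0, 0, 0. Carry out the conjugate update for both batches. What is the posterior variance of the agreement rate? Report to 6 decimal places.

The Beta prior is conjugate to a Binomial/Bernoulli likelihood; the update adds successes to α and failures to β.
After batch 1: Beta(5.7+11, 6.3+2) = Beta(16.7, 8.3).
After batch 2: Beta(16.7+1, 8.3+43) = Beta(17.7, 51.3).
Var = αβ/((α+β)²(α+β+1)) = 17.7·51.3/(69.0²·70.0) = 0.002725.

0.002725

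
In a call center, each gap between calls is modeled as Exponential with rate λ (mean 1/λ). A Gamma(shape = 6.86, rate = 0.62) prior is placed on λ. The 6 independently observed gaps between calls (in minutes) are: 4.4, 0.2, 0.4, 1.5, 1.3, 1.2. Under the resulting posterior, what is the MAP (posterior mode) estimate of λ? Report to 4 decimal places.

With a Gamma(shape α, rate β) prior on the exponential rate λ, the posterior after n observations with total T = Σxᵢ is Gamma(α+n, β+T).
Sum of observations T = 9.0 minutes; n = 6.
Posterior: Gamma(6.86+6, 0.62+9.0) = Gamma(12.86, 9.62).
Mode = (α−1)/β = 1.2328.

1.2328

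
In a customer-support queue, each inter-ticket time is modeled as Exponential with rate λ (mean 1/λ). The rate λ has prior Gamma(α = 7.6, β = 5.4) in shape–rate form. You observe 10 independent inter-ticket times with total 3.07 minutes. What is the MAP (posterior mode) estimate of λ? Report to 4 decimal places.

1.9599

With a Gamma(shape α, rate β) prior on the exponential rate λ, the posterior after n observations with total T = Σxᵢ is Gamma(α+n, β+T).
Posterior: Gamma(7.6+10, 5.4+3.07) = Gamma(17.6, 8.47).
Mode = (α−1)/β = 1.9599.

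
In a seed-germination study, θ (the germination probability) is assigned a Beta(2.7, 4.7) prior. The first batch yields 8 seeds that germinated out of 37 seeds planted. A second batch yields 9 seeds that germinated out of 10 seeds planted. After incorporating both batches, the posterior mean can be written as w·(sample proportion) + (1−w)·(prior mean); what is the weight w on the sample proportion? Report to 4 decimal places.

0.8640

The Beta prior is conjugate to a Binomial/Bernoulli likelihood; the update adds successes to α and failures to β.
Total number of seeds planted: n = 37 + 10 = 47.
Posterior mean = (α₀+k)/(α₀+β₀+n) = [n/(α₀+β₀+n)]·(k/n) + [(α₀+β₀)/(α₀+β₀+n)]·α₀/(α₀+β₀), so only n and the prior enter the weight.
The weight on the data is w = n/(α₀+β₀+n) = 47/(2.7+4.7+47) = 47/54.4 = 0.8640.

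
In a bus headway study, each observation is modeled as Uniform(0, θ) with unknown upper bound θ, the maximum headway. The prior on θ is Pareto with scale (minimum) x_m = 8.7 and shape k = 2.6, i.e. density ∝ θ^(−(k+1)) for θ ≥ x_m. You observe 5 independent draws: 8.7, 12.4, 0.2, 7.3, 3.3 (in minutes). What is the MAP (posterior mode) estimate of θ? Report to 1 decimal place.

12.4

A Pareto(scale x_m, shape k) prior on the upper bound θ of Uniform(0, θ) is conjugate: posterior is Pareto(max(x_m, max xᵢ), k + n).
Sample maximum = 12.4; prior scale x_m = 8.7 → posterior scale = max = 12.4.
Posterior shape = 2.6 + 5 = 7.6.
The Pareto density is decreasing on [x_m, ∞), so the mode is x_m = 12.4.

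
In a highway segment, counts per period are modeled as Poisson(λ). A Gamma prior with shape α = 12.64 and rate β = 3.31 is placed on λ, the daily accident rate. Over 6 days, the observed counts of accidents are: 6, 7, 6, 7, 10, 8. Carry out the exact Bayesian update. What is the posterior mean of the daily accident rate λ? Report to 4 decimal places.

With a Gamma(shape α, rate β) prior, the Poisson likelihood is conjugate: the posterior is Gamma(α + ΣXᵢ, β + n).
Sum of counts S = 44 over n = 6 days.
Posterior: Gamma(α+S, β+n) = Gamma(12.64+44, 3.31+6) = Gamma(56.64, 9.31).
Posterior mean = α/β = 56.64/9.31 = 6.0838.

6.0838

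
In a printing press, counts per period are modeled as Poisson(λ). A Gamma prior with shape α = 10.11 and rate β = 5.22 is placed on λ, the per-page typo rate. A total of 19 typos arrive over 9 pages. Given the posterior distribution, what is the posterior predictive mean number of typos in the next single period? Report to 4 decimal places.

2.0471

With a Gamma(shape α, rate β) prior, the Poisson likelihood is conjugate: the posterior is Gamma(α + ΣXᵢ, β + n).
Posterior: Gamma(α+S, β+n) = Gamma(10.11+19, 5.22+9) = Gamma(29.11, 14.22).
The predictive distribution for one future period is NegBinom with mean α/β = 2.0471.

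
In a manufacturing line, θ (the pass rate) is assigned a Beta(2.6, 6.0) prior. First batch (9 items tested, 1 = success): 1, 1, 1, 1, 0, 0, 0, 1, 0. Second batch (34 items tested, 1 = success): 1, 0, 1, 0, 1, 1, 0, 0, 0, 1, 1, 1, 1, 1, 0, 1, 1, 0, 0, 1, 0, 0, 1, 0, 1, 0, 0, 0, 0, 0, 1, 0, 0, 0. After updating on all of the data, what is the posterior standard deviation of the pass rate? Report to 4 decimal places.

The Beta prior is conjugate to a Binomial/Bernoulli likelihood; the update adds successes to α and failures to β.
After batch 1: Beta(2.6+5, 6.0+4) = Beta(7.6, 10.0).
After batch 2: Beta(7.6+15, 10.0+19) = Beta(22.6, 29.0).
Var = αβ/((α+β)²(α+β+1)) = 22.6·29.0/(51.6²·52.6) = 0.00467974; SD = √0.00467974 = 0.0684.

0.0684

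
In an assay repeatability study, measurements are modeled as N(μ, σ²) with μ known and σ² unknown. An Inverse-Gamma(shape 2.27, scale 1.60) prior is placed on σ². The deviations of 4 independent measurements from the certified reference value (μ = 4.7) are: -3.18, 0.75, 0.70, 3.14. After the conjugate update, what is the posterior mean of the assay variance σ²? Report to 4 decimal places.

3.7041

With known mean μ and an Inverse-Gamma(α, β) prior on σ², the Normal likelihood is conjugate: posterior is Inv-Gamma(α + n/2, β + Σ(xᵢ−μ)²/2).
Σ(xᵢ−μ)² = (-3.18)² + (0.75)² + (0.70)² + (3.14)² = 21.0245.
Posterior: Inv-Gamma(2.27 + 4/2, 1.60 + 21.0245/2) = Inv-Gamma(4.27, 12.11225).
E[σ²|data] = β/(α−1) = 12.11225/3.27 = 3.7041.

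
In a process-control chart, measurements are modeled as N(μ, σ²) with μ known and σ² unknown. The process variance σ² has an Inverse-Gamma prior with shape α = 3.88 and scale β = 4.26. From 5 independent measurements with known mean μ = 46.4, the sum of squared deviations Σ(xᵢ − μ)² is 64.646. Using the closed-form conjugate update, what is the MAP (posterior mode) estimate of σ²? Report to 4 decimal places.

With known mean μ and an Inverse-Gamma(α, β) prior on σ², the Normal likelihood is conjugate: posterior is Inv-Gamma(α + n/2, β + Σ(xᵢ−μ)²/2).
Posterior: Inv-Gamma(3.88 + 5/2, 4.26 + 64.646/2) = Inv-Gamma(6.38, 36.5830).
Mode = β/(α+1) = 36.5830/7.38 = 4.9570.

4.9570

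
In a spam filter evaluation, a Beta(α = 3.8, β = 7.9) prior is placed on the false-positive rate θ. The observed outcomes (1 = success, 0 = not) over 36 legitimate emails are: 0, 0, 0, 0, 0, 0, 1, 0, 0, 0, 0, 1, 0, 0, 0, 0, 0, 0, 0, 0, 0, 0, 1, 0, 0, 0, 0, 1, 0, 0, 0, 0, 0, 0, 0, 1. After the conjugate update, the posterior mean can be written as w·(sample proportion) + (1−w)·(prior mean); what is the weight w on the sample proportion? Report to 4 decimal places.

The Beta prior is conjugate to a Binomial/Bernoulli likelihood; the update adds successes to α and failures to β.
Posterior mean = (α₀+k)/(α₀+β₀+n) = [n/(α₀+β₀+n)]·(k/n) + [(α₀+β₀)/(α₀+β₀+n)]·α₀/(α₀+β₀), so only n and the prior enter the weight.
The weight on the data is w = n/(α₀+β₀+n) = 36/(3.8+7.9+36) = 36/47.7 = 0.7547.

0.7547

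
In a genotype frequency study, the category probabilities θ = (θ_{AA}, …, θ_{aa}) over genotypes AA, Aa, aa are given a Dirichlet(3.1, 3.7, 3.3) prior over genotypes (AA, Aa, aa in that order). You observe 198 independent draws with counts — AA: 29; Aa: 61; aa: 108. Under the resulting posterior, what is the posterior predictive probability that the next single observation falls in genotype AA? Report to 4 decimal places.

0.1543

The Dirichlet prior is conjugate to the Multinomial likelihood: each posterior αⱼ = prior αⱼ + observed count nⱼ.
Posterior concentration: (32.1, 64.7, 111.3), total = 208.1.
P(next = AA | data) = α_{AA}/Σα = 0.1543.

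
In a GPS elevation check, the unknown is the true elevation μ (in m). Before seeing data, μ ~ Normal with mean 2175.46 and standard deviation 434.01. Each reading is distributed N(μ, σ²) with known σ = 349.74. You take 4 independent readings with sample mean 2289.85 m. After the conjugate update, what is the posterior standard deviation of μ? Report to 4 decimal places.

162.1991

For Normal data with known variance σ², a Normal(μ₀, σ₀²) prior on μ is conjugate. Posterior precision = 1/σ₀² + n/σ²; posterior mean is the precision-weighted average of μ₀ and x̄.
σ₀² = 434.01² = 188364.6801, σ² = 349.74² = 122318.0676; σ² + n·σ₀² = 122318.0676 + 4·188364.6801 = 875776.788.
Posterior precision = 1/σ₀² + n/σ² = 1/188364.6801 + 4/122318.0676 = (σ² + n·σ₀²)/(σ₀²σ²) = 875776.788/(188364.6801·122318.0676); posterior variance σₙ² = σ₀²σ²/(σ² + n·σ₀²) = 188364.6801·122318.0676/875776.788 = 26308.534309.
Posterior SD = √σₙ² = √(188364.6801·122318.0676/875776.788) = 162.1991.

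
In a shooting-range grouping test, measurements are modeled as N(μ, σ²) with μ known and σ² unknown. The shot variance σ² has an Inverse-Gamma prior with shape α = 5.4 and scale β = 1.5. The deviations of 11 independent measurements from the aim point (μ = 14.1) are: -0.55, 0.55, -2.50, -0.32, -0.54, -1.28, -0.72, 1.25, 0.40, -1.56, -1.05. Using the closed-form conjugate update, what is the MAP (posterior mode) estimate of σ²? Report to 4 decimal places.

0.7422

With known mean μ and an Inverse-Gamma(α, β) prior on σ², the Normal likelihood is conjugate: posterior is Inv-Gamma(α + n/2, β + Σ(xᵢ−μ)²/2).
Σ(xᵢ−μ)² = (-0.55)² + (0.55)² + (-2.50)² + (-0.32)² + (-0.54)² + (-1.28)² + (-0.72)² + (1.25)² + (0.40)² + (-1.56)² + (-1.05)² = 14.6644.
Posterior: Inv-Gamma(5.4 + 11/2, 1.5 + 14.6644/2) = Inv-Gamma(10.90, 8.83220).
Mode = β/(α+1) = 8.83220/11.90 = 0.7422.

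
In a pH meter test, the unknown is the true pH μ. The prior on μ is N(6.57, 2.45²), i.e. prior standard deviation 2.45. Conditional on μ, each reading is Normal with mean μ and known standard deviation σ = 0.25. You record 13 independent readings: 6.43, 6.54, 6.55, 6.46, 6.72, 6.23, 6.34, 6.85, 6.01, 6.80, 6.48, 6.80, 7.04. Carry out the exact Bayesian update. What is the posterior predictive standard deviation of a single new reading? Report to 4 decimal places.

0.2594

For Normal data with known variance σ², a Normal(μ₀, σ₀²) prior on μ is conjugate. Posterior precision = 1/σ₀² + n/σ²; posterior mean is the precision-weighted average of μ₀ and x̄.
σ₀² = 2.45² = 6.0025, σ² = 0.25² = 0.0625; σ² + n·σ₀² = 0.0625 + 13·6.0025 = 78.095.
Posterior precision = 1/σ₀² + n/σ² = 1/6.0025 + 13/0.0625 = (σ² + n·σ₀²)/(σ₀²σ²) = 78.095/(6.0025·0.0625); posterior variance σₙ² = σ₀²σ²/(σ² + n·σ₀²) = 6.0025·0.0625/78.095 = 0.004804.
Predictive variance for one new observation = σₙ² + σ² = 6.0025·0.0625/78.095 + 0.0625 = σ²·(σ₀² + 78.095)/78.095 = 0.0625·84.0975/78.095 = 0.067304; SD = √(0.0625·84.0975/78.095) = 0.2594.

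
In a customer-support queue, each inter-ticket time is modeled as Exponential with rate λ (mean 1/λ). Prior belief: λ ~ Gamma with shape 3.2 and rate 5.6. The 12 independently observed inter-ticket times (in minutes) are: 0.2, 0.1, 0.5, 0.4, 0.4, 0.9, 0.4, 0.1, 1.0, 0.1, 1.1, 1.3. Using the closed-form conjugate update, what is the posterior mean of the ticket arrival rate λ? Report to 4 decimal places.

1.2562

With a Gamma(shape α, rate β) prior on the exponential rate λ, the posterior after n observations with total T = Σxᵢ is Gamma(α+n, β+T).
Sum of observations T = 6.5 minutes; n = 12.
Posterior: Gamma(3.2+12, 5.6+6.5) = Gamma(15.2, 12.1).
Posterior mean of λ = α/β = 15.2/12.1 = 1.2562.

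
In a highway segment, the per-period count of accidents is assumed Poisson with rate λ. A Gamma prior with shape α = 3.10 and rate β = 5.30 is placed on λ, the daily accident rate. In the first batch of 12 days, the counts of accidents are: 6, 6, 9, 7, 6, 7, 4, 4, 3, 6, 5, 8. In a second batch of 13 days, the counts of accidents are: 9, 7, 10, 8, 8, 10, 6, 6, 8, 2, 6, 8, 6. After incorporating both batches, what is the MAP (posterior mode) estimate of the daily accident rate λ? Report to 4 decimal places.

5.5149

With a Gamma(shape α, rate β) prior, the Poisson likelihood is conjugate: the posterior is Gamma(α + ΣXᵢ, β + n).
Batch 1: sum of counts S = 71 over n = 12 days.
After batch 1: Gamma(α+S, β+n) = Gamma(3.10+71, 5.30+12) = Gamma(74.10, 17.30).
Batch 2: sum of counts S = 94 over n = 13 days.
After batch 2: Gamma(α+S, β+n) = Gamma(74.10+94, 17.30+13) = Gamma(168.10, 30.30).
Mode of Gamma(α,β) for α≥1 is (α−1)/β = 167.10/30.30 = 5.5149.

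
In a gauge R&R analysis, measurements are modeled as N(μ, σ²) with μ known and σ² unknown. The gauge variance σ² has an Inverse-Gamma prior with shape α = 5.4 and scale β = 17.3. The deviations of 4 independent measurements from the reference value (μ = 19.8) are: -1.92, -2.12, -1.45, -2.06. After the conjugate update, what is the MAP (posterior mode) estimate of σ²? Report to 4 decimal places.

With known mean μ and an Inverse-Gamma(α, β) prior on σ², the Normal likelihood is conjugate: posterior is Inv-Gamma(α + n/2, β + Σ(xᵢ−μ)²/2).
Σ(xᵢ−μ)² = (-1.92)² + (-2.12)² + (-1.45)² + (-2.06)² = 14.5269.
Posterior: Inv-Gamma(5.4 + 4/2, 17.3 + 14.5269/2) = Inv-Gamma(7.40, 24.56345).
Mode = β/(α+1) = 24.56345/8.40 = 2.9242.

2.9242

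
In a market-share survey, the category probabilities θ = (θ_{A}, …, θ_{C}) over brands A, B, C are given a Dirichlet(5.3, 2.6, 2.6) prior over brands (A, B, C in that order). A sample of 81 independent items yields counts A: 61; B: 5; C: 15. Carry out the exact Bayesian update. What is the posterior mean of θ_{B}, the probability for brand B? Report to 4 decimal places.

The Dirichlet prior is conjugate to the Multinomial likelihood: each posterior αⱼ = prior αⱼ + observed count nⱼ.
Posterior concentration: (66.3, 7.6, 17.6), total = 91.5.
E[θ_{B}|data] = α_{B}/Σα = 7.6/91.5 = 0.0831.

0.0831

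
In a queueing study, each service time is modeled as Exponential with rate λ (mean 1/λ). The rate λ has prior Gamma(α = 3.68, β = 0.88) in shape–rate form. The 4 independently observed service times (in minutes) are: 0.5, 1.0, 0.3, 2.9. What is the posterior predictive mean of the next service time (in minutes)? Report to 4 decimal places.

0.8353

With a Gamma(shape α, rate β) prior on the exponential rate λ, the posterior after n observations with total T = Σxᵢ is Gamma(α+n, β+T).
Sum of observations T = 4.7 minutes; n = 4.
Posterior: Gamma(3.68+4, 0.88+4.7) = Gamma(7.68, 5.58).
The predictive distribution for the next observation is Lomax; its mean is β/(α−1) = 5.58/6.68 = 0.8353.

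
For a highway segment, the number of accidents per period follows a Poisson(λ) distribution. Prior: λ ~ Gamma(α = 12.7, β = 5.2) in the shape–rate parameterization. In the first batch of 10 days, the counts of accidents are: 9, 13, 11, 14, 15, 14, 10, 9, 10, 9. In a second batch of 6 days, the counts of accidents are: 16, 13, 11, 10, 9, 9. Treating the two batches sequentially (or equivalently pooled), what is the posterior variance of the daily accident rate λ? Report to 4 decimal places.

0.4332

With a Gamma(shape α, rate β) prior, the Poisson likelihood is conjugate: the posterior is Gamma(α + ΣXᵢ, β + n).
Batch 1: sum of counts S = 114 over n = 10 days.
After batch 1: Gamma(α+S, β+n) = Gamma(12.7+114, 5.2+10) = Gamma(126.7, 15.2).
Batch 2: sum of counts S = 68 over n = 6 days.
After batch 2: Gamma(α+S, β+n) = Gamma(126.7+68, 15.2+6) = Gamma(194.7, 21.2).
Var = α/β² = 194.7/21.2² = 0.4332.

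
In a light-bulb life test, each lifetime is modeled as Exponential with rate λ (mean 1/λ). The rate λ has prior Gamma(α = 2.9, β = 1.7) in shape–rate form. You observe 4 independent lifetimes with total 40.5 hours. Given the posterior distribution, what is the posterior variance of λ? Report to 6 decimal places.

0.003875

With a Gamma(shape α, rate β) prior on the exponential rate λ, the posterior after n observations with total T = Σxᵢ is Gamma(α+n, β+T).
Posterior: Gamma(2.9+4, 1.7+40.5) = Gamma(6.9, 42.2).
Var = α/β² = 0.003875.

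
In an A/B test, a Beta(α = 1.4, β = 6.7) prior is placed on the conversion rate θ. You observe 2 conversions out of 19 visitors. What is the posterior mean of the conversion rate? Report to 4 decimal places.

The Beta prior is conjugate to a Binomial/Bernoulli likelihood; the update adds successes to α and failures to β.
Posterior: Beta(α+k, β+n−k) = Beta(1.4+2, 6.7+17) = Beta(3.4, 23.7).
Posterior mean = α/(α+β) = 3.4/27.1 = 0.1255.

0.1255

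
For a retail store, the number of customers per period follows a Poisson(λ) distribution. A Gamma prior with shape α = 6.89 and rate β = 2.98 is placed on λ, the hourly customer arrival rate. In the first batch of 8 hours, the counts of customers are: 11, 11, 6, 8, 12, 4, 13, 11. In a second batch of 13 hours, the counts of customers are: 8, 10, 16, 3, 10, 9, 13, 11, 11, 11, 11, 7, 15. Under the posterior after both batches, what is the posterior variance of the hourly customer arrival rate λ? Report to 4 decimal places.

With a Gamma(shape α, rate β) prior, the Poisson likelihood is conjugate: the posterior is Gamma(α + ΣXᵢ, β + n).
Batch 1: sum of counts S = 76 over n = 8 hours.
After batch 1: Gamma(α+S, β+n) = Gamma(6.89+76, 2.98+8) = Gamma(82.89, 10.98).
Batch 2: sum of counts S = 135 over n = 13 hours.
After batch 2: Gamma(α+S, β+n) = Gamma(82.89+135, 10.98+13) = Gamma(217.89, 23.98).
Var = α/β² = 217.89/23.98² = 0.3789.

0.3789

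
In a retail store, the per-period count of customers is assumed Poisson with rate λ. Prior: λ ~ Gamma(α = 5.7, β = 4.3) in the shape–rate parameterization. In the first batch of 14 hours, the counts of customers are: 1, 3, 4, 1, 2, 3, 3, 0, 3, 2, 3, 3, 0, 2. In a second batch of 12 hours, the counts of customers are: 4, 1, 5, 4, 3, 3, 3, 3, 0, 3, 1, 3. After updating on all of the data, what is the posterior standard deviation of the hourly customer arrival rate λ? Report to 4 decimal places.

0.2735

With a Gamma(shape α, rate β) prior, the Poisson likelihood is conjugate: the posterior is Gamma(α + ΣXᵢ, β + n).
Batch 1: sum of counts S = 30 over n = 14 hours.
After batch 1: Gamma(α+S, β+n) = Gamma(5.7+30, 4.3+14) = Gamma(35.7, 18.3).
Batch 2: sum of counts S = 33 over n = 12 hours.
After batch 2: Gamma(α+S, β+n) = Gamma(35.7+33, 18.3+12) = Gamma(68.7, 30.3).
SD = √α/β = √68.7/30.3 = 0.2735.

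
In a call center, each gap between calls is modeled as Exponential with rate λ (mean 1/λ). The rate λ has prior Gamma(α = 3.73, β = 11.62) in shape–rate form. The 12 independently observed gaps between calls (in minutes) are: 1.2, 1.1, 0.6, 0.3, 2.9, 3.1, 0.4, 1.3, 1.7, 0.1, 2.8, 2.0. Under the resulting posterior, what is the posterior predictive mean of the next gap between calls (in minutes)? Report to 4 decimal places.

With a Gamma(shape α, rate β) prior on the exponential rate λ, the posterior after n observations with total T = Σxᵢ is Gamma(α+n, β+T).
Sum of observations T = 17.5 minutes; n = 12.
Posterior: Gamma(3.73+12, 11.62+17.5) = Gamma(15.73, 29.12).
The predictive distribution for the next observation is Lomax; its mean is β/(α−1) = 29.12/14.73 = 1.9769.

1.9769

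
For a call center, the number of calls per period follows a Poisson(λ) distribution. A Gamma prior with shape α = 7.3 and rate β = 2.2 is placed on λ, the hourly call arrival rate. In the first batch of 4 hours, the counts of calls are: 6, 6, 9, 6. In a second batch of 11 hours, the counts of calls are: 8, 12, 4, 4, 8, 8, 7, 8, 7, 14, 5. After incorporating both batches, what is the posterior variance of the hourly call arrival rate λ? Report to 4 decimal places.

0.4033

With a Gamma(shape α, rate β) prior, the Poisson likelihood is conjugate: the posterior is Gamma(α + ΣXᵢ, β + n).
Batch 1: sum of counts S = 27 over n = 4 hours.
After batch 1: Gamma(α+S, β+n) = Gamma(7.3+27, 2.2+4) = Gamma(34.3, 6.2).
Batch 2: sum of counts S = 85 over n = 11 hours.
After batch 2: Gamma(α+S, β+n) = Gamma(34.3+85, 6.2+11) = Gamma(119.3, 17.2).
Var = α/β² = 119.3/17.2² = 0.4033.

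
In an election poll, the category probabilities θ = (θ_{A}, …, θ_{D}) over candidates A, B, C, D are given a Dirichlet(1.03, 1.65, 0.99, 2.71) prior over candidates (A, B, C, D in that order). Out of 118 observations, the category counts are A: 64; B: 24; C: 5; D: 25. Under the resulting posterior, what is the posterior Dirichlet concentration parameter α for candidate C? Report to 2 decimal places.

5.99

The Dirichlet prior is conjugate to the Multinomial likelihood: each posterior αⱼ = prior αⱼ + observed count nⱼ.
Posterior concentration: (65.03, 25.65, 5.99, 27.71), total = 124.38.
α_{C} = 0.99 + 5 = 5.99.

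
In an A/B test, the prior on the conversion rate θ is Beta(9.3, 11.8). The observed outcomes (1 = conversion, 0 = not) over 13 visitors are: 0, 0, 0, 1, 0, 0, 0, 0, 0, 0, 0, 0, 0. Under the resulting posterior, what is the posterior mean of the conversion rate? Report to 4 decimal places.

0.3021

The Beta prior is conjugate to a Binomial/Bernoulli likelihood; the update adds successes to α and failures to β.
Posterior: Beta(α+k, β+n−k) = Beta(9.3+1, 11.8+12) = Beta(10.3, 23.8).
Posterior mean = α/(α+β) = 10.3/34.1 = 0.3021.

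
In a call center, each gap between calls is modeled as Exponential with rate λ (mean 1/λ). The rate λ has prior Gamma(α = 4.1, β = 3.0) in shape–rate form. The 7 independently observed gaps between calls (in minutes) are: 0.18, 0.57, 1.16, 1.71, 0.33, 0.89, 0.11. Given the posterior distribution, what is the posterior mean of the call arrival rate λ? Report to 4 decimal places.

With a Gamma(shape α, rate β) prior on the exponential rate λ, the posterior after n observations with total T = Σxᵢ is Gamma(α+n, β+T).
Sum of observations T = 4.95 minutes; n = 7.
Posterior: Gamma(4.1+7, 3.0+4.95) = Gamma(11.1, 7.95).
Posterior mean of λ = α/β = 11.1/7.95 = 1.3962.

1.3962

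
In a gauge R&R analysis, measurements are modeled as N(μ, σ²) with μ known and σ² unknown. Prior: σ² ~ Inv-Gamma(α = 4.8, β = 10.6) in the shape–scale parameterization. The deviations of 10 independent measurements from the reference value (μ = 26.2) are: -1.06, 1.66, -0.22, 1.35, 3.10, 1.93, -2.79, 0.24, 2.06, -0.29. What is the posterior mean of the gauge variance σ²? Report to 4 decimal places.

2.9804

With known mean μ and an Inverse-Gamma(α, β) prior on σ², the Normal likelihood is conjugate: posterior is Inv-Gamma(α + n/2, β + Σ(xᵢ−μ)²/2).
Σ(xᵢ−μ)² = (-1.06)² + (1.66)² + (-0.22)² + (1.35)² + (3.10)² + (1.93)² + (-2.79)² + (0.24)² + (2.06)² + (-0.29)² = 31.2544.
Posterior: Inv-Gamma(4.8 + 10/2, 10.6 + 31.2544/2) = Inv-Gamma(9.80, 26.22720).
E[σ²|data] = β/(α−1) = 26.22720/8.80 = 2.9804.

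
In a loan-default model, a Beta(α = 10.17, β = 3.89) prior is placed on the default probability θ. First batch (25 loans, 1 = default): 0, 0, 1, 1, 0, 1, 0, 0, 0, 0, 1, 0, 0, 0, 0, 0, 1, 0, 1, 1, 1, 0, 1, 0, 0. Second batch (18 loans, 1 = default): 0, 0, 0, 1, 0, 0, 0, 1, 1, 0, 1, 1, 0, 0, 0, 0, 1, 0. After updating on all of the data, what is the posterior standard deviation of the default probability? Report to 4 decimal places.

0.0652

The Beta prior is conjugate to a Binomial/Bernoulli likelihood; the update adds successes to α and failures to β.
After batch 1: Beta(10.17+9, 3.89+16) = Beta(19.17, 19.89).
After batch 2: Beta(19.17+6, 19.89+12) = Beta(25.17, 31.89).
Var = αβ/((α+β)²(α+β+1)) = 25.17·31.89/(57.06²·58.06) = 0.00424617; SD = √0.00424617 = 0.0652.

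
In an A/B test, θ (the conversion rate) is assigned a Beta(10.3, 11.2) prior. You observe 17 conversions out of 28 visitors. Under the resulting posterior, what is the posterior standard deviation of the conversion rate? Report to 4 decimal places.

0.0700

The Beta prior is conjugate to a Binomial/Bernoulli likelihood; the update adds successes to α and failures to β.
Posterior: Beta(α+k, β+n−k) = Beta(10.3+17, 11.2+11) = Beta(27.3, 22.2).
Var = αβ/((α+β)²(α+β+1)) = 27.3·22.2/(49.5²·50.5) = 0.00489794; SD = √0.00489794 = 0.0700.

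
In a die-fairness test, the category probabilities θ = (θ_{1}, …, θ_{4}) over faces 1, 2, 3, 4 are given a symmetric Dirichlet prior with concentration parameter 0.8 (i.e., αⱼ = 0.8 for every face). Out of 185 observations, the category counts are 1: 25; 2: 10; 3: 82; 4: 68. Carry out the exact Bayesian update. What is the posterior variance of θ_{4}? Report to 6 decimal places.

The Dirichlet prior is conjugate to the Multinomial likelihood: each posterior αⱼ = prior αⱼ + observed count nⱼ.
Posterior concentration: (25.8, 10.8, 82.8, 68.8), total = 188.2.
Var[θ_j] = α_j(Σα−α_j)/((Σα)²(Σα+1)) = 68.8·119.4/(188.2²·189.2) = 0.001226.

0.001226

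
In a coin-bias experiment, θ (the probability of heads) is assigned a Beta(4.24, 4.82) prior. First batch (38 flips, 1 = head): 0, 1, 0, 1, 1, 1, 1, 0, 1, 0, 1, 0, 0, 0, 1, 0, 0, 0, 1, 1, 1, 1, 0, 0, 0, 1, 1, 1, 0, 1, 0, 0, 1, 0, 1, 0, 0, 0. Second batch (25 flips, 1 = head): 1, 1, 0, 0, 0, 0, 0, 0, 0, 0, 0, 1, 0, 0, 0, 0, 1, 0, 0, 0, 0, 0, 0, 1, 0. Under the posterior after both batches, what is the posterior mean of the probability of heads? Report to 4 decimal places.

0.3780

The Beta prior is conjugate to a Binomial/Bernoulli likelihood; the update adds successes to α and failures to β.
After batch 1: Beta(4.24+18, 4.82+20) = Beta(22.24, 24.82).
After batch 2: Beta(22.24+5, 24.82+20) = Beta(27.24, 44.82).
Posterior mean = α/(α+β) = 27.24/72.06 = 0.3780.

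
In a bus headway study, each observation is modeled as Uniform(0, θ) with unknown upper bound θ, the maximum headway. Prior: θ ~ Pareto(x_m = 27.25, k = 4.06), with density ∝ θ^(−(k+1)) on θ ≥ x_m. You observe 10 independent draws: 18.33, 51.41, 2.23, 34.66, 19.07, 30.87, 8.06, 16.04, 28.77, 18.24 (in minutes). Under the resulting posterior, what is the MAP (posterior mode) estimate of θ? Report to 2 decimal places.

51.41

A Pareto(scale x_m, shape k) prior on the upper bound θ of Uniform(0, θ) is conjugate: posterior is Pareto(max(x_m, max xᵢ), k + n).
Sample maximum = 51.41; prior scale x_m = 27.25 → posterior scale = max = 51.41.
Posterior shape = 4.06 + 10 = 14.06.
The Pareto density is decreasing on [x_m, ∞), so the mode is x_m = 51.41.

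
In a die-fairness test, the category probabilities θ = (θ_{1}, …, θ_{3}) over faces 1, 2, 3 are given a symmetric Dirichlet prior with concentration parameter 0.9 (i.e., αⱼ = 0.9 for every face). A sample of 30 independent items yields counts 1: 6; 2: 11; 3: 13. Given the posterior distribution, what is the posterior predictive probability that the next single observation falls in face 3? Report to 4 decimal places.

0.4251

The Dirichlet prior is conjugate to the Multinomial likelihood: each posterior αⱼ = prior αⱼ + observed count nⱼ.
Posterior concentration: (6.9, 11.9, 13.9), total = 32.7.
P(next = 3 | data) = α_{3}/Σα = 0.4251.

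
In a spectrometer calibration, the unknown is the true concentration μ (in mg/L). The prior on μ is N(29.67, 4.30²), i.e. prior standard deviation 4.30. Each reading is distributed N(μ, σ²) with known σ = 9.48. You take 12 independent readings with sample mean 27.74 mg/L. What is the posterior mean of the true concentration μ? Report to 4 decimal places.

For Normal data with known variance σ², a Normal(μ₀, σ₀²) prior on μ is conjugate. Posterior precision = 1/σ₀² + n/σ²; posterior mean is the precision-weighted average of μ₀ and x̄.
n·x̄ = 12·27.74 = 332.88.
σ₀² = 4.30² = 18.49, σ² = 9.48² = 89.8704; σ² + n·σ₀² = 89.8704 + 12·18.49 = 311.7504.
Posterior mean = (μ₀/σ₀² + n·x̄/σ²)/(1/σ₀² + n/σ²) = (σ²·μ₀ + σ₀²·n·x̄)/(σ² + n·σ₀²) = (89.8704·29.67 + 18.49·332.88)/311.7504 = 8821.405968/311.7504 = 28.2964.

28.2964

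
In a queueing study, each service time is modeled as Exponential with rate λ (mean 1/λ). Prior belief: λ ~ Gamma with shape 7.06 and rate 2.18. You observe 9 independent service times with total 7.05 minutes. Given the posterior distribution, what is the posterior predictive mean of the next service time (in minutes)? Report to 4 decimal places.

0.6129

With a Gamma(shape α, rate β) prior on the exponential rate λ, the posterior after n observations with total T = Σxᵢ is Gamma(α+n, β+T).
Posterior: Gamma(7.06+9, 2.18+7.05) = Gamma(16.06, 9.23).
The predictive distribution for the next observation is Lomax; its mean is β/(α−1) = 9.23/15.06 = 0.6129.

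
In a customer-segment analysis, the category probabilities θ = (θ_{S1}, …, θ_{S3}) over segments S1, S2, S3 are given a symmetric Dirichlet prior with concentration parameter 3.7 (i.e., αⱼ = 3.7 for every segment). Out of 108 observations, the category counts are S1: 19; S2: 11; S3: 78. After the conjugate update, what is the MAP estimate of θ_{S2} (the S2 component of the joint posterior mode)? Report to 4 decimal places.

The Dirichlet prior is conjugate to the Multinomial likelihood: each posterior αⱼ = prior αⱼ + observed count nⱼ.
Posterior concentration: (22.7, 14.7, 81.7), total = 119.1.
Joint mode component: (α_{S2}−1)/(Σα−K) = 13.7/116.1 = 0.1180.

0.1180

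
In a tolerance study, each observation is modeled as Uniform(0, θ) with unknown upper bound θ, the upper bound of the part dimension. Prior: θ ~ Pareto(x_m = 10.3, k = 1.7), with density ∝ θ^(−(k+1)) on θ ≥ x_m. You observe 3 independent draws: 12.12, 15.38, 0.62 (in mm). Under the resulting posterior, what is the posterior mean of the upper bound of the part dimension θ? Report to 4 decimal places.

19.5368

A Pareto(scale x_m, shape k) prior on the upper bound θ of Uniform(0, θ) is conjugate: posterior is Pareto(max(x_m, max xᵢ), k + n).
Sample maximum = 15.38; prior scale x_m = 10.3 → posterior scale = max = 15.38.
Posterior shape = 1.7 + 3 = 4.7.
E[θ|data] = k·x_m/(k−1) = 4.7·15.38/3.7 = 19.5368.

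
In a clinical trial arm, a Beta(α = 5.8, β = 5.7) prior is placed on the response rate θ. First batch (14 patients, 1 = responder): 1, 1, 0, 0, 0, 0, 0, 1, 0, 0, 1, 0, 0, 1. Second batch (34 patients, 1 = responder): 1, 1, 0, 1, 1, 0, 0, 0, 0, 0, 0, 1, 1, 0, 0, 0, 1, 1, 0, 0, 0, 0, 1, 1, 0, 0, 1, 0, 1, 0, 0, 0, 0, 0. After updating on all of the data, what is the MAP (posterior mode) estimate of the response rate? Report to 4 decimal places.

The Beta prior is conjugate to a Binomial/Bernoulli likelihood; the update adds successes to α and failures to β.
After batch 1: Beta(5.8+5, 5.7+9) = Beta(10.8, 14.7).
After batch 2: Beta(10.8+12, 14.7+22) = Beta(22.8, 36.7).
Mode of Beta(a,b) for a,b>1 is (a−1)/(a+b−2) = 21.8/57.5 = 0.3791.

0.3791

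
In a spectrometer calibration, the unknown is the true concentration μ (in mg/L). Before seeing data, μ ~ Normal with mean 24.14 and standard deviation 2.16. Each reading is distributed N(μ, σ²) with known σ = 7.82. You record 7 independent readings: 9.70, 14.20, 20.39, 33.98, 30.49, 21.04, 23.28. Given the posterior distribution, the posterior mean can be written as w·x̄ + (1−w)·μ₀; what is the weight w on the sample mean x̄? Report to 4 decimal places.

0.3481

For Normal data with known variance σ², a Normal(μ₀, σ₀²) prior on μ is conjugate. Posterior precision = 1/σ₀² + n/σ²; posterior mean is the precision-weighted average of μ₀ and x̄.
σ₀² = 2.16² = 4.6656, σ² = 7.82² = 61.1524. Prior precision 1/σ₀² = 1/4.6656; data precision n/σ² = 7/61.1524.
w = (n/σ²)/(1/σ₀² + n/σ²) = n·σ₀²/(σ² + n·σ₀²) = 7·4.6656/(61.1524 + 7·4.6656) = 32.6592/93.8116 = 0.3481.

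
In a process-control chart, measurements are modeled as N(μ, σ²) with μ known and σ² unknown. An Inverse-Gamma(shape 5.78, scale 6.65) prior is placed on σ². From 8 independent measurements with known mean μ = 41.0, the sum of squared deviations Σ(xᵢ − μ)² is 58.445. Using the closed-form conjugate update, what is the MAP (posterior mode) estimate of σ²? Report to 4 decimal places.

With known mean μ and an Inverse-Gamma(α, β) prior on σ², the Normal likelihood is conjugate: posterior is Inv-Gamma(α + n/2, β + Σ(xᵢ−μ)²/2).
Posterior: Inv-Gamma(5.78 + 8/2, 6.65 + 58.445/2) = Inv-Gamma(9.78, 35.8725).
Mode = β/(α+1) = 35.8725/10.78 = 3.3277.

3.3277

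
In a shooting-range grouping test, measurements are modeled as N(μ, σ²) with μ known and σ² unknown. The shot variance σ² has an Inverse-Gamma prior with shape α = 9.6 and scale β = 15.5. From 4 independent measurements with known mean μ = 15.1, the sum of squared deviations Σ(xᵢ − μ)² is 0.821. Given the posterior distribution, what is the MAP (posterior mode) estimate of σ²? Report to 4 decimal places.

With known mean μ and an Inverse-Gamma(α, β) prior on σ², the Normal likelihood is conjugate: posterior is Inv-Gamma(α + n/2, β + Σ(xᵢ−μ)²/2).
Posterior: Inv-Gamma(9.6 + 4/2, 15.5 + 0.821/2) = Inv-Gamma(11.60, 15.9105).
Mode = β/(α+1) = 15.9105/12.60 = 1.2627.

1.2627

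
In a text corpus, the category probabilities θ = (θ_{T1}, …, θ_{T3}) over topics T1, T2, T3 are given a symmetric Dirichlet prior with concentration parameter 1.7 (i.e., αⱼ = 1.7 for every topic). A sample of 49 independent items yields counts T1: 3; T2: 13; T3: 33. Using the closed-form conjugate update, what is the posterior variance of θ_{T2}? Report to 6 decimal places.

The Dirichlet prior is conjugate to the Multinomial likelihood: each posterior αⱼ = prior αⱼ + observed count nⱼ.
Posterior concentration: (4.7, 14.7, 34.7), total = 54.1.
Var[θ_j] = α_j(Σα−α_j)/((Σα)²(Σα+1)) = 14.7·39.4/(54.1²·55.1) = 0.003591.

0.003591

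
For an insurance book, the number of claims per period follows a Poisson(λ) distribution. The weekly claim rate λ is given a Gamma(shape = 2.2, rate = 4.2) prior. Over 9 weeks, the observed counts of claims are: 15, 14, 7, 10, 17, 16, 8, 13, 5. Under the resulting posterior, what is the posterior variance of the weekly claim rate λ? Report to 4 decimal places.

With a Gamma(shape α, rate β) prior, the Poisson likelihood is conjugate: the posterior is Gamma(α + ΣXᵢ, β + n).
Sum of counts S = 105 over n = 9 weeks.
Posterior: Gamma(α+S, β+n) = Gamma(2.2+105, 4.2+9) = Gamma(107.2, 13.2).
Var = α/β² = 107.2/13.2² = 0.6152.

0.6152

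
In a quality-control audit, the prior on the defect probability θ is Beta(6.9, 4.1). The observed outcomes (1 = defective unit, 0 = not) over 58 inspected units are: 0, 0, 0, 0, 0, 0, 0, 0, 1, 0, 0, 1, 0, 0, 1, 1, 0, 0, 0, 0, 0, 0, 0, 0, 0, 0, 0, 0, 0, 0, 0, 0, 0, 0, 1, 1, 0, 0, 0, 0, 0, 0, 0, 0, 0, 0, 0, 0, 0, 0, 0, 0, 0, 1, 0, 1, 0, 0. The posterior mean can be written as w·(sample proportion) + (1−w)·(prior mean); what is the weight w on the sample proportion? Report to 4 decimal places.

0.8406

The Beta prior is conjugate to a Binomial/Bernoulli likelihood; the update adds successes to α and failures to β.
Posterior mean = (α₀+k)/(α₀+β₀+n) = [n/(α₀+β₀+n)]·(k/n) + [(α₀+β₀)/(α₀+β₀+n)]·α₀/(α₀+β₀), so only n and the prior enter the weight.
The weight on the data is w = n/(α₀+β₀+n) = 58/(6.9+4.1+58) = 58/69.0 = 0.8406.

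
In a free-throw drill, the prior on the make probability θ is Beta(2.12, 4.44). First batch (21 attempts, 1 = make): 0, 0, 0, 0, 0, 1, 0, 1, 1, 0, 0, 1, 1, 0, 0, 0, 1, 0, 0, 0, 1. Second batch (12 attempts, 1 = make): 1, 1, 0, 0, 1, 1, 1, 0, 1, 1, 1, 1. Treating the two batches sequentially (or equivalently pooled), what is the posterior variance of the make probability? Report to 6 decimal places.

The Beta prior is conjugate to a Binomial/Bernoulli likelihood; the update adds successes to α and failures to β.
After batch 1: Beta(2.12+7, 4.44+14) = Beta(9.12, 18.44).
After batch 2: Beta(9.12+9, 18.44+3) = Beta(18.12, 21.44).
Var = αβ/((α+β)²(α+β+1)) = 18.12·21.44/(39.56²·40.56) = 0.006120.

0.006120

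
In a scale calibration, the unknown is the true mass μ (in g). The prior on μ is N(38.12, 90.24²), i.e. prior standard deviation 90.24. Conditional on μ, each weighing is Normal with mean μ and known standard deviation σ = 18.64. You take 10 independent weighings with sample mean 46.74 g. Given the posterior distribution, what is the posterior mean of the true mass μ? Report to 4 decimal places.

For Normal data with known variance σ², a Normal(μ₀, σ₀²) prior on μ is conjugate. Posterior precision = 1/σ₀² + n/σ²; posterior mean is the precision-weighted average of μ₀ and x̄.
n·x̄ = 10·46.74 = 467.4.
σ₀² = 90.24² = 8143.2576, σ² = 18.64² = 347.4496; σ² + n·σ₀² = 347.4496 + 10·8143.2576 = 81780.0256.
Posterior mean = (μ₀/σ₀² + n·x̄/σ²)/(1/σ₀² + n/σ²) = (σ²·μ₀ + σ₀²·n·x̄)/(σ² + n·σ₀²) = (347.4496·38.12 + 8143.2576·467.4)/81780.0256 = 3819403.380992/81780.0256 = 46.7034.

46.7034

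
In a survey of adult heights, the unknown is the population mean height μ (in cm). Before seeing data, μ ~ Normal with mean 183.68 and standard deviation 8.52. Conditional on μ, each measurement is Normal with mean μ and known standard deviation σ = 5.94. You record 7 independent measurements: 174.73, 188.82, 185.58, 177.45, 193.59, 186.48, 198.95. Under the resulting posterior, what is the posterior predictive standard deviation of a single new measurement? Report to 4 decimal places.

6.3243

For Normal data with known variance σ², a Normal(μ₀, σ₀²) prior on μ is conjugate. Posterior precision = 1/σ₀² + n/σ²; posterior mean is the precision-weighted average of μ₀ and x̄.
σ₀² = 8.52² = 72.5904, σ² = 5.94² = 35.2836; σ² + n·σ₀² = 35.2836 + 7·72.5904 = 543.4164.
Posterior precision = 1/σ₀² + n/σ² = 1/72.5904 + 7/35.2836 = (σ² + n·σ₀²)/(σ₀²σ²) = 543.4164/(72.5904·35.2836); posterior variance σₙ² = σ₀²σ²/(σ² + n·σ₀²) = 72.5904·35.2836/543.4164 = 4.713238.
Predictive variance for one new observation = σₙ² + σ² = 72.5904·35.2836/543.4164 + 35.2836 = σ²·(σ₀² + 543.4164)/543.4164 = 35.2836·616.0068/543.4164 = 39.996838; SD = √(35.2836·616.0068/543.4164) = 6.3243.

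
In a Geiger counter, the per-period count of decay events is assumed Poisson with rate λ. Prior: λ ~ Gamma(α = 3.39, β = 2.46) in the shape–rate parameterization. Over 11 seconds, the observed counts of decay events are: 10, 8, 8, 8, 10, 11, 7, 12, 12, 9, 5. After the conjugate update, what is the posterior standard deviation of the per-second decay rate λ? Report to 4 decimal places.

With a Gamma(shape α, rate β) prior, the Poisson likelihood is conjugate: the posterior is Gamma(α + ΣXᵢ, β + n).
Sum of counts S = 100 over n = 11 seconds.
Posterior: Gamma(α+S, β+n) = Gamma(3.39+100, 2.46+11) = Gamma(103.39, 13.46).
SD = √α/β = √103.39/13.46 = 0.7554.

0.7554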